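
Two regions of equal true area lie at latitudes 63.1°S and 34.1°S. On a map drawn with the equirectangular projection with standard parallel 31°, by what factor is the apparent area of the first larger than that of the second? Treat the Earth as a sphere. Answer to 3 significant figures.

In the equirectangular projection with standard parallel φ₀ = 31° (x = Rλ cos φ₀, y = Rφ), meridians are true-scale (h = 1) and the parallel scale is k = cos φ₀ / cos φ.
Areal scale at 63.1°: h·k = 1.000 × 1.895 = 1.895.
Areal scale at 34.1°: h·k = 1.000 × 1.035 = 1.035.
Ratio = 1.895/1.035 ≈ 1.83.

1.83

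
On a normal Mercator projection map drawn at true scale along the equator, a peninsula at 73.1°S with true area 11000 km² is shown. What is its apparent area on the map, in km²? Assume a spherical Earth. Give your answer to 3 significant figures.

For Mercator, h = k = sec φ (a conformal cylindrical projection has a single point scale, 1/cos φ).
Areal scale = k² = sec²φ = 1/cos²(73.1°) = 1/0.2907² = 11.83.
Apparent area = 11000 × 11.83 ≈ 130000 km².

130000 km²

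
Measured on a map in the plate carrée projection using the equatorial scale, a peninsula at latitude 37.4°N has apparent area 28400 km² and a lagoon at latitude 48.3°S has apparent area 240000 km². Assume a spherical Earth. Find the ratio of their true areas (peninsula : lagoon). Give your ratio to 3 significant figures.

Plate carrée has h = 1 and k = sec φ, giving areal scale sec φ; true area = (apparent area) · cos φ.
True area of peninsula: 28400 × cos(37.4°) = 28400 × 0.7944 = 22560 km².
True area of lagoon: 240000 × cos(48.3°) = 240000 × 0.6652 = 159700 km².
Ratio = 22560 / 159700 ≈ 0.141.

0.141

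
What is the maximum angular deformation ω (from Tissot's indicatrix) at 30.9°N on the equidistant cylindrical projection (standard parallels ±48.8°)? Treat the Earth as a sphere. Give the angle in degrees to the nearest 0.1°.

15.1°

In the equirectangular projection with standard parallel φ₀ = 48.8° (x = Rλ cos φ₀, y = Rφ), meridians are true-scale (h = 1) and the parallel scale is k = cos φ₀ / cos φ.
At 30.9°: h = 1.000, k = 0.7676; principal scales a = 1.000, b = 0.7676.
sin(ω/2) = (a − b)/(a + b) = 0.2324/1.768 = 0.1314, so ω = 2 arcsin(0.1314) ≈ 15.1°.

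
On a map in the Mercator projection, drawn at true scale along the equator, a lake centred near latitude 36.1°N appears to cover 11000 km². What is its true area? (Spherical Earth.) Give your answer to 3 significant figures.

7180 km²

Mercator is conformal, so the point scale is isotropic: h = k = sec φ = 1/cos φ.
Areal scale = k² = sec²φ = 1/cos²(36.1°) = 1/0.8080² = 1.532.
True area = apparent / (areal scale) = 11000 / 1.532 ≈ 7180 km².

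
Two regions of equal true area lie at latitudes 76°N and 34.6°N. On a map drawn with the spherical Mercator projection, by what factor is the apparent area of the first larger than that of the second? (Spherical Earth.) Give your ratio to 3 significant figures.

Mercator is conformal with k = sec φ, so areal scale = k² = sec²φ.
At 76°: sec²(76°) = 1/0.2419² = 17.09.
At 34.6°: sec²(34.6°) = 1/0.8231² = 1.476.
Ratio = 17.09/1.476 = cos²(34.6°)/cos²(76°) ≈ 11.6.

11.6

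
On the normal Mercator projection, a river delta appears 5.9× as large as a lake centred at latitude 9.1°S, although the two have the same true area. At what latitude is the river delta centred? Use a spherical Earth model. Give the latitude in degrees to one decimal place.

66.0°

Mercator areal scale is sec²φ, so apparent-area ratio = sec²φ₁ / sec²φ₂ = cos²φ₂ / cos²φ₁.
cos²φ₂ / cos²φ₁ = 5.9  ⇒  cos φ₁ = cos 9.1° / √5.9 = 0.9874/2.429 = 0.4065.
φ₁ = arccos(0.4065) ≈ 66.0°.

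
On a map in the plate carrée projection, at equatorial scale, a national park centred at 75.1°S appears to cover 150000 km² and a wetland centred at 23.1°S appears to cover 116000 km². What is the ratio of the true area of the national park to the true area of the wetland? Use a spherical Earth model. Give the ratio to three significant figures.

On the plate carrée, areal scale = h·k = 1 × sec φ, so true area = apparent × cos φ.
True area of national park: 150000 × cos(75.1°) = 150000 × 0.2571 = 38570 km².
True area of wetland: 116000 × cos(23.1°) = 116000 × 0.9198 = 106700 km².
Ratio = 38570 / 106700 ≈ 0.361.

0.361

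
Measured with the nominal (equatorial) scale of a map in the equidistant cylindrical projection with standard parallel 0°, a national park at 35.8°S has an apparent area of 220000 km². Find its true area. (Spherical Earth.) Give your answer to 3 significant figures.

178000 km²

For the equirectangular projection with φ₀ = 0 (plate carrée), h = 1 along meridians and k = sec φ along parallels.
Areal scale = h·k = 1 × sec φ; at 35.8°, h = 1.000, k = 1.233, so h·k = 1.233.
True area = apparent / (areal scale) = 220000 / 1.233 ≈ 178000 km².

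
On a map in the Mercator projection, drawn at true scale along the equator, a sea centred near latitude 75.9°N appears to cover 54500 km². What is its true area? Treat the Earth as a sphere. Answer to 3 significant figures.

The Mercator projection is conformal; its linear scale factor is the same in every direction and equals sec φ = 1/cos φ.
Areal scale = k² = sec²φ = 1/cos²(75.9°) = 1/0.2436² = 16.85.
True area = apparent / (areal scale) = 54500 / 16.85 ≈ 3230 km².

3230 km²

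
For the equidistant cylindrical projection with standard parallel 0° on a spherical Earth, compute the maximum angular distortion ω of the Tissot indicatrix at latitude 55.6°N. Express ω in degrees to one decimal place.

In the plate carrée (x = Rλ, y = Rφ), meridians are true-scale (h = 1) and parallels are stretched by k = sec φ.
At 55.6°: h = 1.000, k = 1.770; principal scales a = 1.770, b = 1.000.
sin(ω/2) = (a − b)/(a + b) = 0.7700/2.770 = 0.2780, so ω = 2 arcsin(0.2780) ≈ 32.3°.

32.3°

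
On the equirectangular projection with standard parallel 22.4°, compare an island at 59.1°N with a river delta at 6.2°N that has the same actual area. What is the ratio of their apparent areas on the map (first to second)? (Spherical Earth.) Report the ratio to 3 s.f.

1.94

With standard parallel φ₀ = 22.4°, the equirectangular projection gives x = Rλ cos φ₀, y = Rφ, so h = 1 and k = cos 22.4° / cos φ.
Areal scale at 59.1°: h·k = 1.000 × 1.800 = 1.800.
Areal scale at 6.2°: h·k = 1.000 × 0.9300 = 0.9300.
Ratio = 1.800/0.9300 ≈ 1.94.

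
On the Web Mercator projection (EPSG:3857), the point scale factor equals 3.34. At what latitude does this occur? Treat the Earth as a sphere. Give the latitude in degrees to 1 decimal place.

Mercator scale is k = sec φ = 1/cos φ.
1/cos φ = 3.34  ⇒  cos φ = 0.2994  ⇒  φ = arccos(0.2994) ≈ 72.6°.

72.6°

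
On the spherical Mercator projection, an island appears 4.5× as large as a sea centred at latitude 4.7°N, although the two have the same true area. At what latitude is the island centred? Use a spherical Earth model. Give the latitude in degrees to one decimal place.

Mercator areal scale is sec²φ, so apparent-area ratio = sec²φ₁ / sec²φ₂ = cos²φ₂ / cos²φ₁.
cos²φ₂ / cos²φ₁ = 4.5  ⇒  cos φ₁ = cos 4.7° / √4.5 = 0.9966/2.121 = 0.4698.
φ₁ = arccos(0.4698) ≈ 62.0°.

62.0°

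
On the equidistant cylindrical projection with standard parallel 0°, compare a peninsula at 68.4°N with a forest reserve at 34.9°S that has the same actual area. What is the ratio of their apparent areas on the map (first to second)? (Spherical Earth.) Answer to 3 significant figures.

In the plate carrée (x = Rλ, y = Rφ), meridians are true-scale (h = 1) and parallels are stretched by k = sec φ.
Areal scale at 68.4°: h·k = 1.000 × 2.716 = 2.716.
Areal scale at 34.9°: h·k = 1.000 × 1.219 = 1.219.
Ratio = 2.716/1.219 ≈ 2.23.

2.23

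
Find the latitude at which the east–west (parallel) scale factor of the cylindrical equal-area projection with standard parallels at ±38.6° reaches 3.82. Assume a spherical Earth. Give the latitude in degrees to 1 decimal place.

Cylindrical equal-area (φ₀ = 38.6°): h = cos φ / cos 38.6° along meridians, k = cos 38.6° / cos φ along parallels; h·k = 1.
k = cos φ₀ / cos φ = 3.82  ⇒  cos φ = cos 38.6° / 3.82 = 0.2046.
φ = arccos(0.2046) ≈ 78.2°.

78.2°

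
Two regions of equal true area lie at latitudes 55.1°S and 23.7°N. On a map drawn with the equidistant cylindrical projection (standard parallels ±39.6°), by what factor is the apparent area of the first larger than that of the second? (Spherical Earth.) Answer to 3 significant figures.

1.60

The equidistant cylindrical projection with φ₀ = 39.6° has h = 1 (meridians true) and k = cos φ₀ / cos φ along parallels.
Areal scale at 55.1°: h·k = 1.000 × 1.347 = 1.347.
Areal scale at 23.7°: h·k = 1.000 × 0.8415 = 0.8415.
Ratio = 1.347/0.8415 ≈ 1.60.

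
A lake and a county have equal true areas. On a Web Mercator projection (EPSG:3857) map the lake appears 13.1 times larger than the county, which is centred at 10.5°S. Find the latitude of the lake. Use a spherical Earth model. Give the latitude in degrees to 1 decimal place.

74.2°

Mercator areal scale is sec²φ, so apparent-area ratio = sec²φ₁ / sec²φ₂ = cos²φ₂ / cos²φ₁.
cos²φ₂ / cos²φ₁ = 13.1  ⇒  cos φ₁ = cos 10.5° / √13.1 = 0.9833/3.619 = 0.2717.
φ₁ = arccos(0.2717) ≈ 74.2°.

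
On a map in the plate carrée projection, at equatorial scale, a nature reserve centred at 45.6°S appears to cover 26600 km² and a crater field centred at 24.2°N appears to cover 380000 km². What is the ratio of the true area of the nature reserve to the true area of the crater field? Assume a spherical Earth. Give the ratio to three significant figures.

On the plate carrée, areal scale = h·k = 1 × sec φ, so true area = apparent × cos φ.
True area of nature reserve: 26600 × cos(45.6°) = 26600 × 0.6997 = 18610 km².
True area of crater field: 380000 × cos(24.2°) = 380000 × 0.9121 = 346600 km².
Ratio = 18610 / 346600 ≈ 0.0537.

0.0537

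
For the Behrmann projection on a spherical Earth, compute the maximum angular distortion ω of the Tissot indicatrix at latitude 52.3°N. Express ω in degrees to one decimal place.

The Behrmann projection is cylindrical equal-area with φ₀ = 30°. A cylindrical equal-area projection with standard parallel φ₀ has meridian scale h = cos φ / cos φ₀ and parallel scale k = cos φ₀ / cos φ (so areas are preserved, h·k = 1).
At 52.3°: h = 0.7061, k = 1.416; principal scales a = 1.416, b = 0.7061.
sin(ω/2) = (a − b)/(a + b) = 0.7100/2.122 = 0.3346, so ω = 2 arcsin(0.3346) ≈ 39.1°.

39.1°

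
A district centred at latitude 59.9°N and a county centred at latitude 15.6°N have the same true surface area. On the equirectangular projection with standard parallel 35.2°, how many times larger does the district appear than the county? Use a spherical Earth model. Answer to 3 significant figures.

1.92

In the equirectangular projection with standard parallel φ₀ = 35.2° (x = Rλ cos φ₀, y = Rφ), meridians are true-scale (h = 1) and the parallel scale is k = cos φ₀ / cos φ.
Areal scale at 59.9°: h·k = 1.000 × 1.629 = 1.629.
Areal scale at 15.6°: h·k = 1.000 × 0.8484 = 0.8484.
Ratio = 1.629/0.8484 ≈ 1.92.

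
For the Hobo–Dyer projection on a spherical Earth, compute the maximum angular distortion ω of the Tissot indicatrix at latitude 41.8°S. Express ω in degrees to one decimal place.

7.1°

The Hobo–Dyer projection is cylindrical equal-area with φ₀ = 37.5°. Cylindrical equal-area (φ₀ = 37.5°): h = cos φ / cos 37.5° along meridians, k = cos 37.5° / cos φ along parallels; h·k = 1.
At 41.8°: h = 0.9397, k = 1.064; principal scales a = 1.064, b = 0.9397.
sin(ω/2) = (a − b)/(a + b) = 0.1246/2.004 = 0.06217, so ω = 2 arcsin(0.06217) ≈ 7.1°.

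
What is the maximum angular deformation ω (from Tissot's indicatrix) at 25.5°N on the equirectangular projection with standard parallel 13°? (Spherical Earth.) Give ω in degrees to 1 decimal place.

In the equirectangular projection with standard parallel φ₀ = 13° (x = Rλ cos φ₀, y = Rφ), meridians are true-scale (h = 1) and the parallel scale is k = cos φ₀ / cos φ.
At 25.5°: h = 1.000, k = 1.080; principal scales a = 1.080, b = 1.000.
sin(ω/2) = (a − b)/(a + b) = 0.07953/2.080 = 0.03825, so ω = 2 arcsin(0.03825) ≈ 4.4°.

4.4°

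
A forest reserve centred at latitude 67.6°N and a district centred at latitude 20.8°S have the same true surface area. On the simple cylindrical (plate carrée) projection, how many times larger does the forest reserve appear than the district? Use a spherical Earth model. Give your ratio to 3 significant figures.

Plate carrée maps x = Rλ, y = Rφ. The meridian scale is h = 1 and the parallel scale is k = 1/cos φ = sec φ.
Areal scale at 67.6°: h·k = 1.000 × 2.624 = 2.624.
Areal scale at 20.8°: h·k = 1.000 × 1.070 = 1.070.
Ratio = 2.624/1.070 ≈ 2.45.

2.45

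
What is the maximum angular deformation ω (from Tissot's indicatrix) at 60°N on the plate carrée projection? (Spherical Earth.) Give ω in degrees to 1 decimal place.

Plate carrée maps x = Rλ, y = Rφ. The meridian scale is h = 1 and the parallel scale is k = 1/cos φ = sec φ.
At 60°: h = 1.000, k = 2.000; principal scales a = 2.000, b = 1.000.
sin(ω/2) = (a − b)/(a + b) = 1.0000/3.000 = 0.3333, so ω = 2 arcsin(0.3333) ≈ 38.9°.

38.9°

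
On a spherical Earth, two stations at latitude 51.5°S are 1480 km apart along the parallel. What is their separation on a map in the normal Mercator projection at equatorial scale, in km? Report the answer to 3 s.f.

2380 km

The Mercator projection is conformal; its linear scale factor is the same in every direction and equals sec φ = 1/cos φ.
Along the parallel, k = sec 51.5° = 1/0.6225 = 1.606.
Map distance = 1480 × 1.606 ≈ 2380 km.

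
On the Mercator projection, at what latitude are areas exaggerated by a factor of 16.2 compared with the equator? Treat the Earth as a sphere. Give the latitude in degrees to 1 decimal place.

Mercator areal scale is sec²φ.
sec²φ = 16.2  ⇒  cos²φ = 0.06173  ⇒  cos φ = 0.2485.
φ = arccos(0.2485) ≈ 75.6°.

75.6°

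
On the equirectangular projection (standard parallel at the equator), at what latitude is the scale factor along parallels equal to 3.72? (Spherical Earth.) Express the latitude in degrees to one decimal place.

74.4°

Plate carrée: h = 1, k = sec φ along parallels.
sec φ = 3.72  ⇒  cos φ = 0.2688  ⇒  φ ≈ 74.4°.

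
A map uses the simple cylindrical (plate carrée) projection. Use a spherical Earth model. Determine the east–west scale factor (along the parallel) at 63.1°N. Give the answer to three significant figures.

In the plate carrée (x = Rλ, y = Rφ), meridians are true-scale (h = 1) and parallels are stretched by k = sec φ.
k = 1/cos 63.1° = 1/0.4524 = 2.210.

2.21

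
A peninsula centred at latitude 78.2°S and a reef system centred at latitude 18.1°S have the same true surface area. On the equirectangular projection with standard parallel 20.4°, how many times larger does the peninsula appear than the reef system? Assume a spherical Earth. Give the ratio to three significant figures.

4.65

The equidistant cylindrical projection with φ₀ = 20.4° has h = 1 (meridians true) and k = cos φ₀ / cos φ along parallels.
Areal scale at 78.2°: h·k = 1.000 × 4.583 = 4.583.
Areal scale at 18.1°: h·k = 1.000 × 0.9861 = 0.9861.
Ratio = 4.583/0.9861 ≈ 4.65.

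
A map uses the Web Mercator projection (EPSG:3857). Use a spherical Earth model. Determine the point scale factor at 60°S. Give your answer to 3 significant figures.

Mercator is conformal, so the point scale is isotropic: h = k = sec φ = 1/cos φ.
k = 1/cos 60° = 1/0.5000 = 2.000.

2.00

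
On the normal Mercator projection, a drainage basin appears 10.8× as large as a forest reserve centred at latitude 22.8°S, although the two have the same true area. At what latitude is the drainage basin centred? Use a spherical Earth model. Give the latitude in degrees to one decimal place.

73.7°

Mercator areal scale is sec²φ, so apparent-area ratio = sec²φ₁ / sec²φ₂ = cos²φ₂ / cos²φ₁.
cos²φ₂ / cos²φ₁ = 10.8  ⇒  cos φ₁ = cos 22.8° / √10.8 = 0.9219/3.286 = 0.2805.
φ₁ = arccos(0.2805) ≈ 73.7°.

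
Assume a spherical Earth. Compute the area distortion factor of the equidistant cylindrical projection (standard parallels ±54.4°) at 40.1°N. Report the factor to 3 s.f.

0.761

In the equirectangular projection with standard parallel φ₀ = 54.4° (x = Rλ cos φ₀, y = Rφ), meridians are true-scale (h = 1) and the parallel scale is k = cos φ₀ / cos φ.
Areal scale = h·k = 1 × cos φ₀ / cos φ; at 40.1°, h = 1.000, k = 0.7610, so h·k = 0.7610.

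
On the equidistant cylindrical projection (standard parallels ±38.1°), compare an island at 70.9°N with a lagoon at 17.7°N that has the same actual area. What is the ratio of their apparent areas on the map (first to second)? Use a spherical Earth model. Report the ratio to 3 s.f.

2.91

With standard parallel φ₀ = 38.1°, the equirectangular projection gives x = Rλ cos φ₀, y = Rφ, so h = 1 and k = cos 38.1° / cos φ.
Areal scale at 70.9°: h·k = 1.000 × 2.405 = 2.405.
Areal scale at 17.7°: h·k = 1.000 × 0.8260 = 0.8260.
Ratio = 2.405/0.8260 ≈ 2.91.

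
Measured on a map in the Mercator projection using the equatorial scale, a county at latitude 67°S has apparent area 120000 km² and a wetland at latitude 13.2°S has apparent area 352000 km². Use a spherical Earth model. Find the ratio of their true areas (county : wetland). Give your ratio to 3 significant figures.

On Mercator the areal scale is sec²φ, so true area = apparent × cos²φ.
True area of county: 120000 × cos²(67°) = 120000 × 0.1527 = 18320 km².
True area of wetland: 352000 × cos²(13.2°) = 352000 × 0.9479 = 333600 km².
Ratio = 18320 / 333600 ≈ 0.0549.

0.0549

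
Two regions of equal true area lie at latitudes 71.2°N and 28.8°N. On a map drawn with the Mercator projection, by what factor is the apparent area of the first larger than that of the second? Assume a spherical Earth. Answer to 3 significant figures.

Mercator is conformal with k = sec φ, so areal scale = k² = sec²φ.
At 71.2°: sec²(71.2°) = 1/0.3223² = 9.629.
At 28.8°: sec²(28.8°) = 1/0.8763² = 1.302.
Ratio = 9.629/1.302 = cos²(28.8°)/cos²(71.2°) ≈ 7.39.

7.39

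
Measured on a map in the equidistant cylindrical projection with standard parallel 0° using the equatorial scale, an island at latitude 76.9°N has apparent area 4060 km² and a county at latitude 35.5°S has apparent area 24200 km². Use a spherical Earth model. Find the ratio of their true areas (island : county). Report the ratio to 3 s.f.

0.0467

On the plate carrée, areal scale = h·k = 1 × sec φ, so true area = apparent × cos φ.
True area of island: 4060 × cos(76.9°) = 4060 × 0.2267 = 920.2 km².
True area of county: 24200 × cos(35.5°) = 24200 × 0.8141 = 19700 km².
Ratio = 920.2 / 19700 ≈ 0.0467.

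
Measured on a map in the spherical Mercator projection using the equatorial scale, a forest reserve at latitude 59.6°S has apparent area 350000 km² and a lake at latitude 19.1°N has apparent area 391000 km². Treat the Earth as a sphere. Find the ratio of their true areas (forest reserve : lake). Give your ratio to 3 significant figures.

On Mercator the areal scale is sec²φ, so true area = apparent × cos²φ.
True area of forest reserve: 350000 × cos²(59.6°) = 350000 × 0.2561 = 89620 km².
True area of lake: 391000 × cos²(19.1°) = 391000 × 0.8929 = 349100 km².
Ratio = 89620 / 349100 ≈ 0.257.

0.257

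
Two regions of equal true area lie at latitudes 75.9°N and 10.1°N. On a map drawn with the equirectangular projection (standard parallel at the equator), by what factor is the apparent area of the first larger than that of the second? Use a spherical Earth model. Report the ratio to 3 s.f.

For the equirectangular projection with φ₀ = 0 (plate carrée), h = 1 along meridians and k = sec φ along parallels.
Areal scale at 75.9°: h·k = 1.000 × 4.105 = 4.105.
Areal scale at 10.1°: h·k = 1.000 × 1.016 = 1.016.
Ratio = 4.105/1.016 ≈ 4.04.

4.04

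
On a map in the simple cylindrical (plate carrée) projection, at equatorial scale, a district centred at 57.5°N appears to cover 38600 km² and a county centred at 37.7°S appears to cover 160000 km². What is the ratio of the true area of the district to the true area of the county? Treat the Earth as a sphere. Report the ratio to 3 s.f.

Plate carrée has h = 1 and k = sec φ, giving areal scale sec φ; true area = (apparent area) · cos φ.
True area of district: 38600 × cos(57.5°) = 38600 × 0.5373 = 20740 km².
True area of county: 160000 × cos(37.7°) = 160000 × 0.7912 = 126600 km².
Ratio = 20740 / 126600 ≈ 0.164.

0.164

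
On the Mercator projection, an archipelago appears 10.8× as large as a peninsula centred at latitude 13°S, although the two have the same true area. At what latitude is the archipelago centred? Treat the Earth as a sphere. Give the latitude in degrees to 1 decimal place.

On Mercator, (apparent₁)/(apparent₂) = sec²φ₁ / sec²φ₂ when true areas are equal.
cos²φ₂ / cos²φ₁ = 10.8  ⇒  cos φ₁ = cos 13° / √10.8 = 0.9744/3.286 = 0.2965.
φ₁ = arccos(0.2965) ≈ 72.8°.

72.8°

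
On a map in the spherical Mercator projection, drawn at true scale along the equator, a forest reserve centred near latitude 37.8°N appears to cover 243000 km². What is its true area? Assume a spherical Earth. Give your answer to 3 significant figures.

Mercator is conformal, so the point scale is isotropic: h = k = sec φ = 1/cos φ.
Areal scale = k² = sec²φ = 1/cos²(37.8°) = 1/0.7902² = 1.602.
True area = apparent / (areal scale) = 243000 / 1.602 ≈ 152000 km².

152000 km²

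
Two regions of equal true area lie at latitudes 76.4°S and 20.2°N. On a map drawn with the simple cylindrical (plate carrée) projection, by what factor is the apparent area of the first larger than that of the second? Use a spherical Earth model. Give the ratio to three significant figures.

3.99

For the equirectangular projection with φ₀ = 0 (plate carrée), h = 1 along meridians and k = sec φ along parallels.
Areal scale at 76.4°: h·k = 1.000 × 4.253 = 4.253.
Areal scale at 20.2°: h·k = 1.000 × 1.066 = 1.066.
Ratio = 4.253/1.066 ≈ 3.99.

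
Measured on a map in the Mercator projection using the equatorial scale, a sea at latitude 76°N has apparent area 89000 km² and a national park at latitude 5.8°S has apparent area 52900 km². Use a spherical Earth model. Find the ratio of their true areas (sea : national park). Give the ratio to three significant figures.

Mercator's areal exaggeration is sec²φ; hence true area = (apparent area) · cos²φ.
True area of sea: 89000 × cos²(76°) = 89000 × 0.05853 = 5209 km².
True area of national park: 52900 × cos²(5.8°) = 52900 × 0.9898 = 52360 km².
Ratio = 5209 / 52360 ≈ 0.0995.

0.0995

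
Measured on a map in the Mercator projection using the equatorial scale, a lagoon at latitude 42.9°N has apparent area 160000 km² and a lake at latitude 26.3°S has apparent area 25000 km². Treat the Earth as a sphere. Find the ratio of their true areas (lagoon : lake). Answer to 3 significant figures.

4.27

On Mercator the areal scale is sec²φ, so true area = apparent × cos²φ.
True area of lagoon: 160000 × cos²(42.9°) = 160000 × 0.5366 = 85860 km².
True area of lake: 25000 × cos²(26.3°) = 25000 × 0.8037 = 20090 km².
Ratio = 85860 / 20090 ≈ 4.27.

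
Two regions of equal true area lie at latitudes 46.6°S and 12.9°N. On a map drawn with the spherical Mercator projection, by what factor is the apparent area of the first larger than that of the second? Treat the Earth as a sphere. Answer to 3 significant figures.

Mercator is conformal with k = sec φ, so areal scale = k² = sec²φ.
At 46.6°: sec²(46.6°) = 1/0.6871² = 2.118.
At 12.9°: sec²(12.9°) = 1/0.9748² = 1.052.
Ratio = 2.118/1.052 = cos²(12.9°)/cos²(46.6°) ≈ 2.01.

2.01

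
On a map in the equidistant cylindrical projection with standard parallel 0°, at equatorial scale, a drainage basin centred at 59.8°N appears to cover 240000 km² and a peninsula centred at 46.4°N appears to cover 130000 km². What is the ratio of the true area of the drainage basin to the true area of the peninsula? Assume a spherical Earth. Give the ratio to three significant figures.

1.35

On the plate carrée, areal scale = h·k = 1 × sec φ, so true area = apparent × cos φ.
True area of drainage basin: 240000 × cos(59.8°) = 240000 × 0.5030 = 120700 km².
True area of peninsula: 130000 × cos(46.4°) = 130000 × 0.6896 = 89650 km².
Ratio = 120700 / 89650 ≈ 1.35.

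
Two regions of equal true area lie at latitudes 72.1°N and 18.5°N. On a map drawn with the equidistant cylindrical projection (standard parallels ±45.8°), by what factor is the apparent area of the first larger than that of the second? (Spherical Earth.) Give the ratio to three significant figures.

The equidistant cylindrical projection with φ₀ = 45.8° has h = 1 (meridians true) and k = cos φ₀ / cos φ along parallels.
Areal scale at 72.1°: h·k = 1.000 × 2.268 = 2.268.
Areal scale at 18.5°: h·k = 1.000 × 0.7352 = 0.7352.
Ratio = 2.268/0.7352 ≈ 3.09.

3.09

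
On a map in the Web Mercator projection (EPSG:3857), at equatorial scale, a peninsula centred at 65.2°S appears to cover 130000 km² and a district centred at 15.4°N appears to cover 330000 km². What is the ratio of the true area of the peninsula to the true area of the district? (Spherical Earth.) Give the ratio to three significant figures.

Mercator's areal exaggeration is sec²φ; hence true area = (apparent area) · cos²φ.
True area of peninsula: 130000 × cos²(65.2°) = 130000 × 0.1759 = 22870 km².
True area of district: 330000 × cos²(15.4°) = 330000 × 0.9295 = 306700 km².
Ratio = 22870 / 306700 ≈ 0.0746.

0.0746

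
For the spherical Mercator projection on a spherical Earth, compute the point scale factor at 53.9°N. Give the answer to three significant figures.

1.70

Mercator is conformal, so the point scale is isotropic: h = k = sec φ = 1/cos φ.
k = 1/cos 53.9° = 1/0.5892 = 1.697.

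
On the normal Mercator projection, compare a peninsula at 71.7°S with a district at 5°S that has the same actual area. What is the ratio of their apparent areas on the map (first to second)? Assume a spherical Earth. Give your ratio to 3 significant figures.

Mercator is conformal with k = sec φ, so areal scale = k² = sec²φ.
At 71.7°: sec²(71.7°) = 1/0.3140² = 10.14.
At 5°: sec²(5°) = 1/0.9962² = 1.008.
Ratio = 10.14/1.008 = cos²(5°)/cos²(71.7°) ≈ 10.1.

10.1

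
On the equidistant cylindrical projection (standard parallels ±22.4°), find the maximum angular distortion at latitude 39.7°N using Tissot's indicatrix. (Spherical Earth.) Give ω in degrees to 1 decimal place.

10.5°

The equidistant cylindrical projection with φ₀ = 22.4° has h = 1 (meridians true) and k = cos φ₀ / cos φ along parallels.
At 39.7°: h = 1.000, k = 1.202; principal scales a = 1.202, b = 1.000.
sin(ω/2) = (a − b)/(a + b) = 0.2016/2.202 = 0.09159, so ω = 2 arcsin(0.09159) ≈ 10.5°.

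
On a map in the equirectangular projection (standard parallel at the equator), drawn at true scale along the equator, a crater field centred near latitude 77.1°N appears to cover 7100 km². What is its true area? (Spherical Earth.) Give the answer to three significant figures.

In the plate carrée (x = Rλ, y = Rφ), meridians are true-scale (h = 1) and parallels are stretched by k = sec φ.
Areal scale = h·k = 1 × sec φ; at 77.1°, h = 1.000, k = 4.479, so h·k = 4.479.
True area = apparent / (areal scale) = 7100 / 4.479 ≈ 1590 km².

1590 km²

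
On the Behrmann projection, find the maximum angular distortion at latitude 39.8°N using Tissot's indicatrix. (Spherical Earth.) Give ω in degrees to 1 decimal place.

Behrmann is a cylindrical equal-area projection with standard parallels at ±30°. A cylindrical equal-area projection with standard parallel φ₀ has meridian scale h = cos φ / cos φ₀ and parallel scale k = cos φ₀ / cos φ (so areas are preserved, h·k = 1).
At 39.8°: h = 0.8871, k = 1.127; principal scales a = 1.127, b = 0.8871.
sin(ω/2) = (a − b)/(a + b) = 0.2401/2.014 = 0.1192, so ω = 2 arcsin(0.1192) ≈ 13.7°.

13.7°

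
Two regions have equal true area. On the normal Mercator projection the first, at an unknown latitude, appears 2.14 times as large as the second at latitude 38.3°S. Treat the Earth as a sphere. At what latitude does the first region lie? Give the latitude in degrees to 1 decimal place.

57.6°

Mercator areal scale is sec²φ, so apparent-area ratio = sec²φ₁ / sec²φ₂ = cos²φ₂ / cos²φ₁.
cos²φ₂ / cos²φ₁ = 2.14  ⇒  cos φ₁ = cos 38.3° / √2.14 = 0.7848/1.463 = 0.5365.
φ₁ = arccos(0.5365) ≈ 57.6°.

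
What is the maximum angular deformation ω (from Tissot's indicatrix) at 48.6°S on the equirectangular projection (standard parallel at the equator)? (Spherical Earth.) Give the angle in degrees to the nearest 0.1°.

23.5°

For the equirectangular projection with φ₀ = 0 (plate carrée), h = 1 along meridians and k = sec φ along parallels.
At 48.6°: h = 1.000, k = 1.512; principal scales a = 1.512, b = 1.000.
sin(ω/2) = (a − b)/(a + b) = 0.5121/2.512 = 0.2039, so ω = 2 arcsin(0.2039) ≈ 23.5°.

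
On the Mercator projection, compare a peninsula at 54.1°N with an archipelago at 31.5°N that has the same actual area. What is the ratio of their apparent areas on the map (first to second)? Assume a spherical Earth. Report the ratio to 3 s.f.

Mercator areal scale is sec²φ.
At 54.1°: sec²(54.1°) = 1/0.5864² = 2.908.
At 31.5°: sec²(31.5°) = 1/0.8526² = 1.376.
Ratio = 2.908/1.376 = cos²(31.5°)/cos²(54.1°) ≈ 2.11.

2.11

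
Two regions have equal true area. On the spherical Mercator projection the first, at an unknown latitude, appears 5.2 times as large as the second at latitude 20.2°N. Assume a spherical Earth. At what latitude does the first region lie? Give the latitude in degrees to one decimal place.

For equal true areas on Mercator, apparent areas scale as sec²φ, so the ratio is cos²φ₂ / cos²φ₁.
cos²φ₂ / cos²φ₁ = 5.2  ⇒  cos φ₁ = cos 20.2° / √5.2 = 0.9385/2.280 = 0.4116.
φ₁ = arccos(0.4116) ≈ 65.7°.

65.7°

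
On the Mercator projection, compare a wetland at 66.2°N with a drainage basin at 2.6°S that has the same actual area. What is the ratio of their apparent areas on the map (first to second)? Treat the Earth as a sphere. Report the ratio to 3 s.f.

6.13

Mercator is conformal with k = sec φ, so areal scale = k² = sec²φ.
At 66.2°: sec²(66.2°) = 1/0.4035² = 6.141.
At 2.6°: sec²(2.6°) = 1/0.9990² = 1.002.
Ratio = 6.141/1.002 = cos²(2.6°)/cos²(66.2°) ≈ 6.13.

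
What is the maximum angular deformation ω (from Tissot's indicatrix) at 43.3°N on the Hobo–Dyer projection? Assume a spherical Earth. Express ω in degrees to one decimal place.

The Hobo–Dyer projection is cylindrical equal-area with φ₀ = 37.5°. For cylindrical equal-area with standard parallel φ₀, h = cos φ / cos φ₀ and k = cos φ₀ / cos φ, so h·k = 1.
At 43.3°: h = 0.9173, k = 1.090; principal scales a = 1.090, b = 0.9173.
sin(ω/2) = (a − b)/(a + b) = 0.1728/2.007 = 0.08607, so ω = 2 arcsin(0.08607) ≈ 9.9°.

9.9°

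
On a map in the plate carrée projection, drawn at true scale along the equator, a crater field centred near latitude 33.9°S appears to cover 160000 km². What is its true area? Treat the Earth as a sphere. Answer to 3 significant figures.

In the plate carrée (x = Rλ, y = Rφ), meridians are true-scale (h = 1) and parallels are stretched by k = sec φ.
Areal scale = h·k = 1 × sec φ; at 33.9°, h = 1.000, k = 1.205, so h·k = 1.205.
True area = apparent / (areal scale) = 160000 / 1.205 ≈ 133000 km².

133000 km²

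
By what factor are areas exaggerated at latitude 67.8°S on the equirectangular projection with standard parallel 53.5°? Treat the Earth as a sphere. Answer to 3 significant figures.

In the equirectangular projection with standard parallel φ₀ = 53.5° (x = Rλ cos φ₀, y = Rφ), meridians are true-scale (h = 1) and the parallel scale is k = cos φ₀ / cos φ.
Areal scale = h·k = 1 × cos φ₀ / cos φ; at 67.8°, h = 1.000, k = 1.574, so h·k = 1.574.

1.57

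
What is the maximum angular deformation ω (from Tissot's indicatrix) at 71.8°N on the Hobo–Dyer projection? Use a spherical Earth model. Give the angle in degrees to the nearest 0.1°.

94.0°

Hobo–Dyer is a cylindrical equal-area projection with standard parallels at ±37.5°. For cylindrical equal-area with standard parallel φ₀, h = cos φ / cos φ₀ and k = cos φ₀ / cos φ, so h·k = 1.
At 71.8°: h = 0.3937, k = 2.540; principal scales a = 2.540, b = 0.3937.
sin(ω/2) = (a − b)/(a + b) = 2.146/2.934 = 0.7316, so ω = 2 arcsin(0.7316) ≈ 94.0°.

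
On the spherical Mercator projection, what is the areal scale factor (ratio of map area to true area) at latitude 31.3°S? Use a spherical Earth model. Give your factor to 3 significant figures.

For Mercator, h = k = sec φ (a conformal cylindrical projection has a single point scale, 1/cos φ).
Areal scale = k² = sec²φ = 1/cos²(31.3°) = 1/0.8545² = 1.370.

1.37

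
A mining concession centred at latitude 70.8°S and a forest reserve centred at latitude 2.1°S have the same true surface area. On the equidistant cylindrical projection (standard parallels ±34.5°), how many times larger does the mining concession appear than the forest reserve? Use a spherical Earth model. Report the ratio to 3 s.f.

With standard parallel φ₀ = 34.5°, the equirectangular projection gives x = Rλ cos φ₀, y = Rφ, so h = 1 and k = cos 34.5° / cos φ.
Areal scale at 70.8°: h·k = 1.000 × 2.506 = 2.506.
Areal scale at 2.1°: h·k = 1.000 × 0.8247 = 0.8247.
Ratio = 2.506/0.8247 ≈ 3.04.

3.04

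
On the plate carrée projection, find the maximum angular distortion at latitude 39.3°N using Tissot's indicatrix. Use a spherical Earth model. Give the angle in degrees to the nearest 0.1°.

For the equirectangular projection with φ₀ = 0 (plate carrée), h = 1 along meridians and k = sec φ along parallels.
At 39.3°: h = 1.000, k = 1.292; principal scales a = 1.292, b = 1.000.
sin(ω/2) = (a − b)/(a + b) = 0.2923/2.292 = 0.1275, so ω = 2 arcsin(0.1275) ≈ 14.6°.

14.6°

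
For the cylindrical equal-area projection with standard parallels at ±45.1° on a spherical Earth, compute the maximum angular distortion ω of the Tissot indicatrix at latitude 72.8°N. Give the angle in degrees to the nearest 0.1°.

For cylindrical equal-area with standard parallel φ₀, h = cos φ / cos φ₀ and k = cos φ₀ / cos φ, so h·k = 1.
At 72.8°: h = 0.4189, k = 2.387; principal scales a = 2.387, b = 0.4189.
sin(ω/2) = (a − b)/(a + b) = 1.968/2.806 = 0.7014, so ω = 2 arcsin(0.7014) ≈ 89.1°.

89.1°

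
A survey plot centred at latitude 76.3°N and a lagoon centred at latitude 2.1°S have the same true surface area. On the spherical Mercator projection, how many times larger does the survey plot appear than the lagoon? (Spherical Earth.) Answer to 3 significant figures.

17.8

Mercator is conformal with k = sec φ, so areal scale = k² = sec²φ.
At 76.3°: sec²(76.3°) = 1/0.2368² = 17.83.
At 2.1°: sec²(2.1°) = 1/0.9993² = 1.001.
Ratio = 17.83/1.001 = cos²(2.1°)/cos²(76.3°) ≈ 17.8.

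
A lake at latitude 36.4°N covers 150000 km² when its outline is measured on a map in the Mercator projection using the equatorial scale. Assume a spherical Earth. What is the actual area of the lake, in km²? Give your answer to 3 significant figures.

For Mercator, h = k = sec φ (a conformal cylindrical projection has a single point scale, 1/cos φ).
Areal scale = k² = sec²φ = 1/cos²(36.4°) = 1/0.8049² = 1.544.
True area = apparent / (areal scale) = 150000 / 1.544 ≈ 97200 km².

97200 km²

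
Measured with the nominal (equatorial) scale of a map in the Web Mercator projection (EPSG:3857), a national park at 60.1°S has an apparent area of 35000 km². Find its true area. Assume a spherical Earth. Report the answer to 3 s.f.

Mercator is conformal, so the point scale is isotropic: h = k = sec φ = 1/cos φ.
Areal scale = k² = sec²φ = 1/cos²(60.1°) = 1/0.4985² = 4.024.
True area = apparent / (areal scale) = 35000 / 4.024 ≈ 8700 km².

8700 km²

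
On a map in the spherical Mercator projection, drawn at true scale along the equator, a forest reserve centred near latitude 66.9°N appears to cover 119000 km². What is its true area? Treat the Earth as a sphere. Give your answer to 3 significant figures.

The Mercator projection is conformal; its linear scale factor is the same in every direction and equals sec φ = 1/cos φ.
Areal scale = k² = sec²φ = 1/cos²(66.9°) = 1/0.3923² = 6.497.
True area = apparent / (areal scale) = 119000 / 6.497 ≈ 18300 km².

18300 km²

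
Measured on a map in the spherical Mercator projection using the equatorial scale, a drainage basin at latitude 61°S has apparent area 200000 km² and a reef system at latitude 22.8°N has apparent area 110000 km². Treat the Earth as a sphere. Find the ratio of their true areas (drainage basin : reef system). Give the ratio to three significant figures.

On Mercator the areal scale is sec²φ, so true area = apparent × cos²φ.
True area of drainage basin: 200000 × cos²(61°) = 200000 × 0.2350 = 47010 km².
True area of reef system: 110000 × cos²(22.8°) = 110000 × 0.8498 = 93480 km².
Ratio = 47010 / 93480 ≈ 0.503.

0.503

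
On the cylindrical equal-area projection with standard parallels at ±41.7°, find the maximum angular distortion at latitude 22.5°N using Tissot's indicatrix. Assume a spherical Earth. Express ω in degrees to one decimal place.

24.2°

A cylindrical equal-area projection with standard parallel φ₀ has meridian scale h = cos φ / cos φ₀ and parallel scale k = cos φ₀ / cos φ (so areas are preserved, h·k = 1).
At 22.5°: h = 1.237, k = 0.8082; principal scales a = 1.237, b = 0.8082.
sin(ω/2) = (a − b)/(a + b) = 0.4292/2.046 = 0.2098, so ω = 2 arcsin(0.2098) ≈ 24.2°.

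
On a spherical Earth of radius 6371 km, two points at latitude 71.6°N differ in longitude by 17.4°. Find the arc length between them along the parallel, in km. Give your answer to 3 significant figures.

Arc length along a parallel = R cos φ · Δλ (with Δλ in radians).
= 6371 × cos 71.6° × (17.4° × π/180) = 6371 × 0.3156 × 0.3037 ≈ 611 km.

611 km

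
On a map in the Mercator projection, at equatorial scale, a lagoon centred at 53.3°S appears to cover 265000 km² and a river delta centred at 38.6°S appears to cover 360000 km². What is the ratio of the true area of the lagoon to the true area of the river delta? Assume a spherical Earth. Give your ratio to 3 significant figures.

0.430

On Mercator the areal scale is sec²φ, so true area = apparent × cos²φ.
True area of lagoon: 265000 × cos²(53.3°) = 265000 × 0.3572 = 94650 km².
True area of river delta: 360000 × cos²(38.6°) = 360000 × 0.6108 = 219900 km².
Ratio = 94650 / 219900 ≈ 0.430.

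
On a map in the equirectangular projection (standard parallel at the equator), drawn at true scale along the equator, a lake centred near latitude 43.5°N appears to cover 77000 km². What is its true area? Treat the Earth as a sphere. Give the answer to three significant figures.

55900 km²

In the plate carrée (x = Rλ, y = Rφ), meridians are true-scale (h = 1) and parallels are stretched by k = sec φ.
Areal scale = h·k = 1 × sec φ; at 43.5°, h = 1.000, k = 1.379, so h·k = 1.379.
True area = apparent / (areal scale) = 77000 / 1.379 ≈ 55900 km².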